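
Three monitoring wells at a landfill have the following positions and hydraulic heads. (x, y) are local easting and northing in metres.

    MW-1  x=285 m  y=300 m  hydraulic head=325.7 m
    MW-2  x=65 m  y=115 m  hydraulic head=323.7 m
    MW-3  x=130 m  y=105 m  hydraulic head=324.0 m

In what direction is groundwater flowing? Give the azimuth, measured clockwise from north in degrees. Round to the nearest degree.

230°

With h = a·x + b·y + c and MW-1 as origin, the differences give:
  (-220)·a + (-185)·b = -2.0
  (-155)·a + (-195)·b = -1.7
Eliminate b (×(-195) and ×(-185), subtract): 14225·a = 75.50 → a = ∂h/∂x = +0.005308
Back-substitute: b = ∂h/∂y = +0.004499.
Flow direction (−∇h) has components (-0.005308 E, -0.004499 N).
Azimuth = atan2(E, N) = atan2(-0.005308, -0.004499) = 229.7° ≈ 230°.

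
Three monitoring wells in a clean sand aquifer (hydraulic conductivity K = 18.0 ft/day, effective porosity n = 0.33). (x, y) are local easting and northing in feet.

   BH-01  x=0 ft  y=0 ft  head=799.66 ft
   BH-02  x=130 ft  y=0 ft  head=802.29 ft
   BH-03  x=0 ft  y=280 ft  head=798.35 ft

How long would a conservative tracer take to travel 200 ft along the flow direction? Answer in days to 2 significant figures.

∂h/∂x = (802.29 − 799.66) / (130 − 0) = +0.02023
∂h/∂y = (798.35 − 799.66) / (280 − 0) = -0.004679
|∇h| = √(0.02023² + -0.004679²) = 0.02076
Seepage velocity v = K·i/n = 18.0 × 0.02076 / 0.33 = 1.132 ft/day.
t = 200 / 1.132 = 176.7 days.

180 days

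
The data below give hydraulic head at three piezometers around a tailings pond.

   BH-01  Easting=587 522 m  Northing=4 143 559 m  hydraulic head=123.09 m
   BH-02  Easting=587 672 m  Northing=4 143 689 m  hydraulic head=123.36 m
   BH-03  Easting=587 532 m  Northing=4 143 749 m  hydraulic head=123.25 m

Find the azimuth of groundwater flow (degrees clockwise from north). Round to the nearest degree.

With h = a·x + b·y + c and BH-01 as origin, the differences give:
  150·a + 130·b = +0.27
  10·a + 190·b = +0.16
Eliminate b (×190 and ×130, subtract): 27200·a = 30.500 → a = ∂h/∂x = +0.001121
Back-substitute: b = ∂h/∂y = +0.0007831.
Flow direction (−∇h) has components (-0.001121 E, -0.0007831 N).
Azimuth = atan2(E, N) = atan2(-0.001121, -0.0007831) = 235.1° ≈ 235°.

235°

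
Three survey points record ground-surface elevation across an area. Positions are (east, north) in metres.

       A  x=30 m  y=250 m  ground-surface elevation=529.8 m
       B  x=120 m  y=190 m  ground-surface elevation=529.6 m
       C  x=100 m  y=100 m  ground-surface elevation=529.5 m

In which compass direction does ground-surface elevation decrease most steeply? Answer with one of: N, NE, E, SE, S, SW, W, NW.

SE

With z = a·x + b·y + c and A as origin, the differences give:
  90·a + (-60)·b = -0.2
  70·a + (-150)·b = -0.3
Eliminate b (×(-150) and ×(-60), subtract): -9300·a = 12.00 → a = ∂z/∂x = -0.001290
Back-substitute: b = ∂z/∂y = +0.001398.
Steepest decrease is along −∇f = (+0.001290 E, -0.001398 N) → southeast.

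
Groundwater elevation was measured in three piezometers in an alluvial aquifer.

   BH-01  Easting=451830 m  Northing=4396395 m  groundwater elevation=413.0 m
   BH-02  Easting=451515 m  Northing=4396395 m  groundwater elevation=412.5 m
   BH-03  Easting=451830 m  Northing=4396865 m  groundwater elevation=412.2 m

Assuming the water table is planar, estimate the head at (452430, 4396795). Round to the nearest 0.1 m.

∂h/∂x = (412.5 − 413.0) / (451515 − 451830) = +0.001587
∂h/∂y = (412.2 − 413.0) / (4396865 − 4396395) = -0.001702
h(452430, 4396795) = 413.0 + (+0.001587)·(600) + (-0.001702)·(400) = 413.0 +0.952 -0.681 = 413.272 m.

413.3 m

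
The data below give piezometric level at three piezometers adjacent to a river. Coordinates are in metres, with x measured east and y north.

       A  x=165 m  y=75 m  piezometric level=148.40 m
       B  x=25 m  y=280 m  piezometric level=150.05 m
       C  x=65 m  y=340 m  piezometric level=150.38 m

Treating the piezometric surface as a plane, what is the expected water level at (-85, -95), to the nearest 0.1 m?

Differences from A: to B (Δx, Δy, Δh) = (-140, 205, +1.65); to C = (-100, 265, +1.98).
Determinant of the coordinate differences = (-140)·265 − (-100)·205 = -16600.
∂h/∂x = [(+1.65)·265 − (+1.98)·205] / -16600 = -0.001889
∂h/∂y = [(-140)·(+1.98) − (-100)·(+1.65)] / -16600 = +0.006759
h(-85, -95) = 148.40 + (-0.001889)·(-250) + (+0.006759)·(-170) = 148.40 +0.472 -1.149 = 147.723 m.

147.7 m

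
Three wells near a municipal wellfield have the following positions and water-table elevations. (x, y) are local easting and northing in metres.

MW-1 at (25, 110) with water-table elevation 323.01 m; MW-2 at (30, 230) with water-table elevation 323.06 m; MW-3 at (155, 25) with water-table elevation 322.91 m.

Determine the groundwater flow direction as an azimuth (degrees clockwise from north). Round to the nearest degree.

With h = a·x + b·y + c and MW-1 as origin, the differences give:
  5·a + 120·b = +0.05
  130·a + (-85)·b = -0.10
Eliminate b (×(-85) and ×120, subtract): -16025·a = 7.750 → a = ∂h/∂x = -0.0004836
Back-substitute: b = ∂h/∂y = +0.0004368.
Flow direction (−∇h) has components (+0.0004836 E, -0.0004368 N).
Azimuth = atan2(E, N) = atan2(+0.0004836, -0.0004368) = 132.1° ≈ 132°.

132°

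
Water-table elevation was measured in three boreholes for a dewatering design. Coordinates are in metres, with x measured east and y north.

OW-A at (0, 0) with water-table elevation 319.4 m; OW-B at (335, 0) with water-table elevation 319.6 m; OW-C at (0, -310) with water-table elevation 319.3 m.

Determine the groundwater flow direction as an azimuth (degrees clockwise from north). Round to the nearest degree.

242°

∂h/∂x = (319.6 − 319.4) / (335 − 0) = +0.0005970
∂h/∂y = (319.3 − 319.4) / (-310 − 0) = +0.0003226
Flow direction (−∇h) has components (-0.0005970 E, -0.0003226 N).
Azimuth = atan2(E, N) = atan2(-0.0005970, -0.0003226) = 241.6° ≈ 242°.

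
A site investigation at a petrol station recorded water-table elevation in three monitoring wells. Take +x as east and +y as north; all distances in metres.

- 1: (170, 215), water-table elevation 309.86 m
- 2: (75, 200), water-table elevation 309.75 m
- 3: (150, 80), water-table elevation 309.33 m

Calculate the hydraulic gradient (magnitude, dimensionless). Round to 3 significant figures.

With h = a·x + b·y + c and 1 as origin, the differences give:
  (-95)·a + (-15)·b = -0.11
  (-20)·a + (-135)·b = -0.53
Eliminate b (×(-135) and ×(-15), subtract): 12525·a = 6.900 → a = ∂h/∂x = +0.0005509
Back-substitute: b = ∂h/∂y = +0.003844.
|∇h| = √(0.0005509² + 0.003844²) = 0.003883

0.00388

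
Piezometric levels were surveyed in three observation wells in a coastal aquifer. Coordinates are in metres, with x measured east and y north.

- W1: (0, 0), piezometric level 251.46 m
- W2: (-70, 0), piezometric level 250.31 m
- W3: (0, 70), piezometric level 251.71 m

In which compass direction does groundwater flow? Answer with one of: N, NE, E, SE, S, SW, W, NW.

∂h/∂x = (250.31 − 251.46) / (-70 − 0) = +0.01643
∂h/∂y = (251.71 − 251.46) / (70 − 0) = +0.003571
Flow = −∇h = (-0.01643 east, -0.003571 north), which points west.

W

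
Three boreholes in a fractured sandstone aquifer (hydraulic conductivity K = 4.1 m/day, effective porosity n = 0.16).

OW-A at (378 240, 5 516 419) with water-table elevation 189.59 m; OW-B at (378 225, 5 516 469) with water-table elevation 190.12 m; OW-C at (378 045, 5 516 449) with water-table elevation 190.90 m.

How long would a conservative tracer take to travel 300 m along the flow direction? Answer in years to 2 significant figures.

Taking OW-A as reference: OW-B−OW-A = (-15, 50, +0.53); OW-C−OW-A = (-195, 30, +1.31).
Solve a·Δx + b·Δy = Δh: det = (-15)·30 − (-195)·50 = 9300.
∂h/∂x = [(+0.53)·30 − (+1.31)·50] / 9300 = -0.005333
∂h/∂y = [(-15)·(+1.31) − (-195)·(+0.53)] / 9300 = +0.009000
|∇h| = √(-0.005333² + 0.009000²) = 0.01046
Seepage velocity v = K·i/n = 4.1 × 0.01046 / 0.16 = 0.268 m/day.
t = 300 / 0.268 = 1119 days = 3.06 years.

3.1 years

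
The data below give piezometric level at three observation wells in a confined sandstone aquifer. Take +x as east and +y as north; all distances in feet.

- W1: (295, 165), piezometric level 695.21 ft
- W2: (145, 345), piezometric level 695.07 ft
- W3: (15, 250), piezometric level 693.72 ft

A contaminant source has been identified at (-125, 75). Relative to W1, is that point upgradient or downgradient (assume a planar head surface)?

downgradient

Differences from W1: to W2 (Δx, Δy, Δh) = (-150, 180, -0.14); to W3 = (-280, 85, -1.49).
Determinant of the coordinate differences = (-150)·85 − (-280)·180 = 37650.
∂h/∂x = [(-0.14)·85 − (-1.49)·180] / 37650 = +0.006807
∂h/∂y = [(-150)·(-1.49) − (-280)·(-0.14)] / 37650 = +0.004895
Head at (-125, 75) = 695.21 + (+0.006807)·(-420) + (+0.004895)·(-90) = 691.91 ft.
That is lower than the 695.21 ft at W1, so the point is downgradient.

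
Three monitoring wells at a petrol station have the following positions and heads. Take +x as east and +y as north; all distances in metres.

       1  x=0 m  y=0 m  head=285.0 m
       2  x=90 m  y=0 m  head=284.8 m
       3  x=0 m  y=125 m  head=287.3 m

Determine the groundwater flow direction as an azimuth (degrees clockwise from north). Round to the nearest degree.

∂h/∂x = (284.8 − 285.0) / (90 − 0) = -0.002222
∂h/∂y = (287.3 − 285.0) / (125 − 0) = +0.01840
Flow direction (−∇h) has components (+0.002222 E, -0.01840 N).
Azimuth = atan2(E, N) = atan2(+0.002222, -0.01840) = 173.1° ≈ 173°.

173°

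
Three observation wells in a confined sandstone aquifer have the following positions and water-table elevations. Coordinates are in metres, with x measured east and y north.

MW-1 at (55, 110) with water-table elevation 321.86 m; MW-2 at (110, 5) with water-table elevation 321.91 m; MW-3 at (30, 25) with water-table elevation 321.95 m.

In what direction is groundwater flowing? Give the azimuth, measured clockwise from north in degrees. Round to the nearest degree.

With h = a·x + b·y + c and MW-1 as origin, the differences give:
  55·a + (-105)·b = +0.05
  (-25)·a + (-85)·b = +0.09
Eliminate b (×(-85) and ×(-105), subtract): -7300·a = 5.200 → a = ∂h/∂x = -0.0007123
Back-substitute: b = ∂h/∂y = -0.0008493.
Flow direction (−∇h) has components (+0.0007123 E, +0.0008493 N).
Azimuth = atan2(E, N) = atan2(+0.0007123, +0.0008493) = 40.0° ≈ 040°.

040°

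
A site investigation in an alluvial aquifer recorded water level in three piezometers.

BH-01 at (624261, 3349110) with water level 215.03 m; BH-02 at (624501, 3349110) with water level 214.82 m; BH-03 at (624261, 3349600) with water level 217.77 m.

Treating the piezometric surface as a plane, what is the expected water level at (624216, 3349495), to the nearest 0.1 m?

∂h/∂x = (214.82 − 215.03) / (624501 − 624261) = -0.0008750
∂h/∂y = (217.77 − 215.03) / (3349600 − 3349110) = +0.005592
h(624216, 3349495) = 215.03 + (-0.0008750)·(-45) + (+0.005592)·(385) = 215.03 +0.039 +2.153 = 217.222 m.

217.2 m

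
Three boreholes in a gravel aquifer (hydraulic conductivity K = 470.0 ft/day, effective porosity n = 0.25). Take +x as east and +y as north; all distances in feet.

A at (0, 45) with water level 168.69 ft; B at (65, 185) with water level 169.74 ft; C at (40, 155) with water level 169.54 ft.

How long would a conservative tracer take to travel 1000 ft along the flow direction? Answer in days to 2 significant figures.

60 days

Taking A as reference: B−A = (65, 140, +1.05); C−A = (40, 110, +0.85).
Solve a·Δx + b·Δy = Δh: det = 65·110 − 40·140 = 1550.
∂h/∂x = [(+1.05)·110 − (+0.85)·140] / 1550 = -0.002258
∂h/∂y = [65·(+0.85) − 40·(+1.05)] / 1550 = +0.008548
|∇h| = √(-0.002258² + 0.008548²) = 0.008841
Seepage velocity v = K·i/n = 470.0 × 0.008841 / 0.25 = 16.62 ft/day.
t = 1000 / 16.62 = 60.17 days.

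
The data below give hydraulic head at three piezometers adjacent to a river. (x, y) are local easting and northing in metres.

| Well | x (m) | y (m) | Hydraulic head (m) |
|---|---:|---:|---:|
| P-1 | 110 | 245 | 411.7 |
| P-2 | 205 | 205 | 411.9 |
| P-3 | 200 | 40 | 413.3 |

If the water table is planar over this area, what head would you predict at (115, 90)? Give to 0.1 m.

413.0 m

Three-point gradient (reference P-1): Δ to P-2 = (95, -40, +0.2), Δ to P-3 = (90, -205, +1.6).
∂h/∂x = -0.001449, ∂h/∂y = -0.008441 (det = -15875).
h(115, 90) = 411.7 + (-0.001449)·(5) + (-0.008441)·(-155) = 411.7 -0.007 +1.308 = 413.001 m.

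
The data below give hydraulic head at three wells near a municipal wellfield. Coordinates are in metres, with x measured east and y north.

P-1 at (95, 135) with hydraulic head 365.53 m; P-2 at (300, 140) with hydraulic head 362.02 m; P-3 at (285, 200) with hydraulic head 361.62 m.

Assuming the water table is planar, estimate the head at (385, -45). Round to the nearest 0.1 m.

Differences from P-1: to P-2 (Δx, Δy, Δh) = (205, 5, -3.51); to P-3 = (190, 65, -3.91).
Solve a·Δx + b·Δy = Δh: det = 205·65 − 190·5 = 12375.
∂h/∂x = [(-3.51)·65 − (-3.91)·5] / 12375 = -0.01686
∂h/∂y = [205·(-3.91) − 190·(-3.51)] / 12375 = -0.01088
h(385, -45) = 365.53 + (-0.01686)·(290) + (-0.01088)·(-180) = 365.53 -4.888 +1.959 = 362.600 m.

362.6 m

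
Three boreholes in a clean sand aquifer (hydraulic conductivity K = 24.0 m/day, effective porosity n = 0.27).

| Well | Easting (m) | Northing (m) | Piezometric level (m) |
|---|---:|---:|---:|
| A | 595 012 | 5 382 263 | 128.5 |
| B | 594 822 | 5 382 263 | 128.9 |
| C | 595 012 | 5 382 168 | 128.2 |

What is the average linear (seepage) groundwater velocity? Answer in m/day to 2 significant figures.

0.34 m/day

∂h/∂x = (128.9 − 128.5) / (594822 − 595012) = -0.002105
∂h/∂y = (128.2 − 128.5) / (5382168 − 5382263) = +0.003158
|∇h| = √(-0.002105² + 0.003158²) = 0.003795
Seepage velocity v = K·i/n = 24.0 × 0.003795 / 0.27 = 0.3373 m/day.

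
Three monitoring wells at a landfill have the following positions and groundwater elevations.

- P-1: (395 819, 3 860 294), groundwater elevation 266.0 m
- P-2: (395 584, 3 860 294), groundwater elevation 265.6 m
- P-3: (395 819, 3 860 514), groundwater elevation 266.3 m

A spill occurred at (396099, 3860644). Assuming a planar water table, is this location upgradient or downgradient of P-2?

upgradient

∂h/∂x = (265.6 − 266.0) / (395584 − 395819) = +0.001702
∂h/∂y = (266.3 − 266.0) / (3860514 − 3860294) = +0.001364
Head at (396099, 3860644) = 266.0 + (+0.001702)·(280) + (+0.001364)·(350) = 266.95 m.
That is higher than the 265.6 m at P-2, so the point is upgradient.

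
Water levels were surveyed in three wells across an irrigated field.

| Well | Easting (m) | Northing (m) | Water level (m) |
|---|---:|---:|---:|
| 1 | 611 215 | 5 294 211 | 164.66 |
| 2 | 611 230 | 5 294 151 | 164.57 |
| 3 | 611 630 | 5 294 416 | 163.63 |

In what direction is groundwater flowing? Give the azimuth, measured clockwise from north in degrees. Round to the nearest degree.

105°

With h = a·x + b·y + c and 1 as origin, the differences give:
  15·a + (-60)·b = -0.09
  415·a + 205·b = -1.03
Eliminate b (×205 and ×(-60), subtract): 27975·a = -80.250 → a = ∂h/∂x = -0.002869
Back-substitute: b = ∂h/∂y = +0.0007828.
Flow direction (−∇h) has components (+0.002869 E, -0.0007828 N).
Azimuth = atan2(E, N) = atan2(+0.002869, -0.0007828) = 105.3° ≈ 105°.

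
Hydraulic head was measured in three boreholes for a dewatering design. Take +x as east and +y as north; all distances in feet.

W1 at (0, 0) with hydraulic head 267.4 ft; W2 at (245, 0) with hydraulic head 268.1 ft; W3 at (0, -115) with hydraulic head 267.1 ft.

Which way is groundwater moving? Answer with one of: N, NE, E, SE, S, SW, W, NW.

∂h/∂x = (268.1 − 267.4) / (245 − 0) = +0.002857
∂h/∂y = (267.1 − 267.4) / (-115 − 0) = +0.002609
Flow = −∇h = (-0.002857 east, -0.002609 north), which points southwest.

SW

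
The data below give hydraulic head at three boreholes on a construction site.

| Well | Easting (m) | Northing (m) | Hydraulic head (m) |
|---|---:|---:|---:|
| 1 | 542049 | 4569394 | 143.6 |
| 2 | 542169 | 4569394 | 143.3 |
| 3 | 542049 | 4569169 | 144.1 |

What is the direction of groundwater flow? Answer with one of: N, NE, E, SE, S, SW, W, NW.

NE

∂h/∂x = (143.3 − 143.6) / (542169 − 542049) = -0.002500
∂h/∂y = (144.1 − 143.6) / (4569169 − 4569394) = -0.002222
Flow = −∇h = (+0.002500 east, +0.002222 north), which points northeast.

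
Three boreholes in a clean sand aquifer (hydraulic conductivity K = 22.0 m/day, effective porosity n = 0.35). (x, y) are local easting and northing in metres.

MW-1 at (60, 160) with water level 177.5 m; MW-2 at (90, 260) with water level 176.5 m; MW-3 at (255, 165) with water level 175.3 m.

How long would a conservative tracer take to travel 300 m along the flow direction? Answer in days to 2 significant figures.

370 days

With h = a·x + b·y + c and MW-1 as origin, the differences give:
  30·a + 100·b = -1.0
  195·a + 5·b = -2.2
Eliminate b (×5 and ×100, subtract): -19350·a = 215.00 → a = ∂h/∂x = -0.01111
Back-substitute: b = ∂h/∂y = -0.006667.
|∇h| = √(-0.01111² + -0.006667²) = 0.01296
Seepage velocity v = K·i/n = 22.0 × 0.01296 / 0.35 = 0.8146 m/day.
t = 300 / 0.8146 = 368.3 days.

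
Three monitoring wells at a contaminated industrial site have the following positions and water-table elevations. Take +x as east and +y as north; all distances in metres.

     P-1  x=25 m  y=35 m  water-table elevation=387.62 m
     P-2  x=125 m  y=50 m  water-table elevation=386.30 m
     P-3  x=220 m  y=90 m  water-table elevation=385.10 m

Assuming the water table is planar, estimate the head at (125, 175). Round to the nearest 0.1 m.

386.6 m

Three-point gradient (reference P-1): Δ to P-2 = (100, 15, -1.32), Δ to P-3 = (195, 55, -2.52).
∂h/∂x = -0.01351, ∂h/∂y = +0.002097 (det = 2575).
h(125, 175) = 387.62 + (-0.01351)·(100) + (+0.002097)·(140) = 387.62 -1.351 +0.294 = 386.562 m.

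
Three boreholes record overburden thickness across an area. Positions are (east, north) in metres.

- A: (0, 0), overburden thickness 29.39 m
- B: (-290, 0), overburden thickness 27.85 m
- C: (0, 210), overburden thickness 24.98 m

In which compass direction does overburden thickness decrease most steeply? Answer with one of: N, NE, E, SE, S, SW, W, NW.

N

∂d/∂x = (27.85 − 29.39) / (-290 − 0) = +0.005310
∂d/∂y = (24.98 − 29.39) / (210 − 0) = -0.02100
Steepest decrease is along −∇f = (-0.005310 E, +0.02100 N) → north.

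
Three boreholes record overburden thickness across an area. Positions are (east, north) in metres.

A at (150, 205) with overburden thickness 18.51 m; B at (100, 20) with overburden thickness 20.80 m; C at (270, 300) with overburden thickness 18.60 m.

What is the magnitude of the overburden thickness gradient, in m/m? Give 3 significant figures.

Differences from A: to B (Δx, Δy, Δh) = (-50, -185, +2.29); to C = (120, 95, +0.09).
Determinant of the coordinate differences = (-50)·95 − 120·(-185) = 17450.
∂d/∂x = [(+2.29)·95 − (+0.09)·(-185)] / 17450 = +0.01342
∂d/∂y = [(-50)·(+0.09) − 120·(+2.29)] / 17450 = -0.01601
|∇f| = √(0.01342² + -0.01601²) = 0.02089 m/m

0.0209 m/m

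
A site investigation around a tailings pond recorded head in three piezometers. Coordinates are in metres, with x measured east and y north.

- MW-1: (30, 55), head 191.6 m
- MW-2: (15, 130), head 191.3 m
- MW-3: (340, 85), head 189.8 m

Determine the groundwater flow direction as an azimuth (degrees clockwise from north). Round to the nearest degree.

Taking MW-1 as reference: MW-2−MW-1 = (-15, 75, -0.3); MW-3−MW-1 = (310, 30, -1.8).
Solve a·Δx + b·Δy = Δh: det = (-15)·30 − 310·75 = -23700.
∂h/∂x = [(-0.3)·30 − (-1.8)·75] / -23700 = -0.005316
∂h/∂y = [(-15)·(-1.8) − 310·(-0.3)] / -23700 = -0.005063
Flow direction (−∇h) has components (+0.005316 E, +0.005063 N).
Azimuth = atan2(E, N) = atan2(+0.005316, +0.005063) = 46.4° ≈ 046°.

046°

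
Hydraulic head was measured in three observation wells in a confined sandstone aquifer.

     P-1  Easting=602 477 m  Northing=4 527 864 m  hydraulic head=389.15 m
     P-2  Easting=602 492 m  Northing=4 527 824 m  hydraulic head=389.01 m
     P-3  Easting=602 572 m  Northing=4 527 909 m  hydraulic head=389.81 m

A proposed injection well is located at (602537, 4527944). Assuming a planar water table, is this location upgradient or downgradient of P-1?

Taking P-1 as reference: P-2−P-1 = (15, -40, -0.14); P-3−P-1 = (95, 45, +0.66).
Solve a·Δx + b·Δy = Δh: det = 15·45 − 95·(-40) = 4475.
∂h/∂x = [(-0.14)·45 − (+0.66)·(-40)] / 4475 = +0.004492
∂h/∂y = [15·(+0.66) − 95·(-0.14)] / 4475 = +0.005184
Head at (602537, 4527944) = 389.15 + (+0.004492)·(60) + (+0.005184)·(80) = 389.83 m.
That is higher than the 389.15 m at P-1, so the point is upgradient.

upgradient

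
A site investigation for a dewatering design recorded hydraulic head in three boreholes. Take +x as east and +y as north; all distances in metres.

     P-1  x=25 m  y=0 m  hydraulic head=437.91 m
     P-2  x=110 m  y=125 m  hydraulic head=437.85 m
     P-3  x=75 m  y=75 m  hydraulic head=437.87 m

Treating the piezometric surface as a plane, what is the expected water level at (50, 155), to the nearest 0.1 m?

437.5 m

With h = a·x + b·y + c and P-1 as origin, the differences give:
  85·a + 125·b = -0.06
  50·a + 75·b = -0.04
Eliminate b (×75 and ×125, subtract): 125·a = 0.500 → a = ∂h/∂x = +0.004000
Back-substitute: b = ∂h/∂y = -0.003200.
h(50, 155) = 437.91 + (+0.004000)·(25) + (-0.003200)·(155) = 437.91 +0.100 -0.496 = 437.514 m.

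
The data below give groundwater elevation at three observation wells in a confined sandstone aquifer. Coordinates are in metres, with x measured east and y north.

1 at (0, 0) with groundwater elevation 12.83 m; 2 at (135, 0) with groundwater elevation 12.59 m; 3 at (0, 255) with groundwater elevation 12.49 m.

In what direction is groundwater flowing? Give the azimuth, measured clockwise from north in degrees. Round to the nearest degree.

∂h/∂x = (12.59 − 12.83) / (135 − 0) = -0.001778
∂h/∂y = (12.49 − 12.83) / (255 − 0) = -0.001333
Flow direction (−∇h) has components (+0.001778 E, +0.001333 N).
Azimuth = atan2(E, N) = atan2(+0.001778, +0.001333) = 53.1° ≈ 053°.

053°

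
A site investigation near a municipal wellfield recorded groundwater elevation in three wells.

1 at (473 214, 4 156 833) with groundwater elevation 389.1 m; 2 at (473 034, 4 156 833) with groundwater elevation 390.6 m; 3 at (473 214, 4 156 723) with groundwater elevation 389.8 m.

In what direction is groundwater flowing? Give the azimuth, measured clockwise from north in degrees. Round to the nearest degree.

∂h/∂x = (390.6 − 389.1) / (473034 − 473214) = -0.008333
∂h/∂y = (389.8 − 389.1) / (4156723 − 4156833) = -0.006364
Flow direction (−∇h) has components (+0.008333 E, +0.006364 N).
Azimuth = atan2(E, N) = atan2(+0.008333, +0.006364) = 52.6° ≈ 053°.

053°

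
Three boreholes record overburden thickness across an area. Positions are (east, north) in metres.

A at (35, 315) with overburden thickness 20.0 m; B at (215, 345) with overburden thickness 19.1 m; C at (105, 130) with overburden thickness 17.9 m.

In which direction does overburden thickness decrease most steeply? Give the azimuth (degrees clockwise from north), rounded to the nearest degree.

144°

Differences from A: to B (Δx, Δy, Δh) = (180, 30, -0.9); to C = (70, -185, -2.1).
Determinant of the coordinate differences = 180·(-185) − 70·30 = -35400.
∂d/∂x = [(-0.9)·(-185) − (-2.1)·30] / -35400 = -0.006483
∂d/∂y = [180·(-2.1) − 70·(-0.9)] / -35400 = +0.008898
Steepest decrease is along −∇f: components (+0.006483 E, -0.008898 N).
Azimuth = atan2(+0.006483, -0.008898) = 143.9° ≈ 144°.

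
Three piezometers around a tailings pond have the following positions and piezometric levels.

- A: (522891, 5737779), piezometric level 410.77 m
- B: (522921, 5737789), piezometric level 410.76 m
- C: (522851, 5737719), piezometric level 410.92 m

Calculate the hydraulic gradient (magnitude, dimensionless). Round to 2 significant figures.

0.0030

Differences from A: to B (Δx, Δy, Δh) = (30, 10, -0.01); to C = (-40, -60, +0.15).
Solve a·Δx + b·Δy = Δh: det = 30·(-60) − (-40)·10 = -1400.
∂h/∂x = [(-0.01)·(-60) − (+0.15)·10] / -1400 = +0.0006429
∂h/∂y = [30·(+0.15) − (-40)·(-0.01)] / -1400 = -0.002929
|∇h| = √(0.0006429² + -0.002929²) = 0.002999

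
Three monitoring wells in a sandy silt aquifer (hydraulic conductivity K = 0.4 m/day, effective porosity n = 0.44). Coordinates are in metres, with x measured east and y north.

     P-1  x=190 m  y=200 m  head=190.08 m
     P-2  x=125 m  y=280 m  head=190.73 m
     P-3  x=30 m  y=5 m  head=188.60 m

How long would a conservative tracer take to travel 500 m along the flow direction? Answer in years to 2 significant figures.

Three-point gradient (reference P-1): Δ to P-2 = (-65, 80, +0.65), Δ to P-3 = (-160, -195, -1.48).
∂h/∂x = -0.0003278, ∂h/∂y = +0.007859 (det = 25475).
|∇h| = √(-0.0003278² + 0.007859²) = 0.007866
Seepage velocity v = K·i/n = 0.4 × 0.007866 / 0.44 = 0.007151 m/day.
t = 500 / 0.007151 = 6.992e+04 days = 191 years.

190 years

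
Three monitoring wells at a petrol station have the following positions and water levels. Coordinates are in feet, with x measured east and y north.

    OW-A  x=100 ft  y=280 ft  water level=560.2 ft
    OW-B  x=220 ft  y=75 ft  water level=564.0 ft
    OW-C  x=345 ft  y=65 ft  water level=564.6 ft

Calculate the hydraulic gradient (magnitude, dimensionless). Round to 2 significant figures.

Differences from OW-A: to OW-B (Δx, Δy, Δh) = (120, -205, +3.8); to OW-C = (245, -215, +4.4).
Determinant of the coordinate differences = 120·(-215) − 245·(-205) = 24425.
∂h/∂x = [(+3.8)·(-215) − (+4.4)·(-205)] / 24425 = +0.003480
∂h/∂y = [120·(+4.4) − 245·(+3.8)] / 24425 = -0.01650
|∇h| = √(0.003480² + -0.01650²) = 0.01686

0.017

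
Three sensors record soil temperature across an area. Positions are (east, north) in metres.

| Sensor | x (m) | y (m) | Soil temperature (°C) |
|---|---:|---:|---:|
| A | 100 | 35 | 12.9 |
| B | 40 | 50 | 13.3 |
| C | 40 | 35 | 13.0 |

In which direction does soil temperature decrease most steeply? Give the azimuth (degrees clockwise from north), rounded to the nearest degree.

175°

Three-point gradient (reference A): Δ to B = (-60, 15, +0.4), Δ to C = (-60, 0, +0.1).
∂T/∂x = -0.001667, ∂T/∂y = +0.02000 (det = 900).
Steepest decrease is along −∇f: components (+0.001667 E, -0.02000 N).
Azimuth = atan2(+0.001667, -0.02000) = 175.2° ≈ 175°.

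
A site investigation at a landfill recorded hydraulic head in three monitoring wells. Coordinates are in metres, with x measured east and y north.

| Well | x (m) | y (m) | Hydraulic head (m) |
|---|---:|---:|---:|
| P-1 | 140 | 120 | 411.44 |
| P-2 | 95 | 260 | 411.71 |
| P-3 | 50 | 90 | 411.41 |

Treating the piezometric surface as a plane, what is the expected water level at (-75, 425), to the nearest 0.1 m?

412.1 m

Differences from P-1: to P-2 (Δx, Δy, Δh) = (-45, 140, +0.27); to P-3 = (-90, -30, -0.03).
Determinant of the coordinate differences = (-45)·(-30) − (-90)·140 = 13950.
∂h/∂x = [(+0.27)·(-30) − (-0.03)·140] / 13950 = -0.0002796
∂h/∂y = [(-45)·(-0.03) − (-90)·(+0.27)] / 13950 = +0.001839
h(-75, 425) = 411.44 + (-0.0002796)·(-215) + (+0.001839)·(305) = 411.44 +0.060 +0.561 = 412.061 m.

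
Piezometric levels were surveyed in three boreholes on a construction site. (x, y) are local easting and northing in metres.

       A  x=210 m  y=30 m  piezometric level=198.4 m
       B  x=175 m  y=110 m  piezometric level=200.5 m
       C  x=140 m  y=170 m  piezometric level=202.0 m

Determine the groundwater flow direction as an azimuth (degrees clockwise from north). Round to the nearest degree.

With h = a·x + b·y + c and A as origin, the differences give:
  (-35)·a + 80·b = +2.1
  (-70)·a + 140·b = +3.6
Eliminate b (×140 and ×80, subtract): 700·a = 6.00 → a = ∂h/∂x = +0.008571
Back-substitute: b = ∂h/∂y = +0.03000.
Flow direction (−∇h) has components (-0.008571 E, -0.03000 N).
Azimuth = atan2(E, N) = atan2(-0.008571, -0.03000) = 195.9° ≈ 196°.

196°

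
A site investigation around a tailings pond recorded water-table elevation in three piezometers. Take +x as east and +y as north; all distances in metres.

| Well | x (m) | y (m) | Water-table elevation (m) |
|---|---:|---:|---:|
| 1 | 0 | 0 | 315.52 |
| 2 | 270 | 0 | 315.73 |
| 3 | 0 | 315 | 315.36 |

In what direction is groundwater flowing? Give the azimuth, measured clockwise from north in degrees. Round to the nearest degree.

∂h/∂x = (315.73 − 315.52) / (270 − 0) = +0.0007778
∂h/∂y = (315.36 − 315.52) / (315 − 0) = -0.0005079
Flow direction (−∇h) has components (-0.0007778 E, +0.0005079 N).
Azimuth = atan2(E, N) = atan2(-0.0007778, +0.0005079) = 303.1° ≈ 303°.

303°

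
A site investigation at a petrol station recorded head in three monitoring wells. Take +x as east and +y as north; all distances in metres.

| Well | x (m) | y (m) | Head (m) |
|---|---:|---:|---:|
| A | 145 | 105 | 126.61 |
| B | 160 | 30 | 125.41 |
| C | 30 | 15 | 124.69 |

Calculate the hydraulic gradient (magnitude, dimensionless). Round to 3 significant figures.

0.0171

Taking A as reference: B−A = (15, -75, -1.20); C−A = (-115, -90, -1.92).
Determinant of the coordinate differences = 15·(-90) − (-115)·(-75) = -9975.
∂h/∂x = [(-1.20)·(-90) − (-1.92)·(-75)] / -9975 = +0.003609
∂h/∂y = [15·(-1.92) − (-115)·(-1.20)] / -9975 = +0.01672
|∇h| = √(0.003609² + 0.01672²) = 0.01711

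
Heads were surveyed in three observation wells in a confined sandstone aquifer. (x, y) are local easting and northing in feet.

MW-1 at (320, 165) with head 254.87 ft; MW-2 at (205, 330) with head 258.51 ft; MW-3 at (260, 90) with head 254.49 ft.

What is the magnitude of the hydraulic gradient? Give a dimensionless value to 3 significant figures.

Taking MW-1 as reference: MW-2−MW-1 = (-115, 165, +3.64); MW-3−MW-1 = (-60, -75, -0.38).
Solve a·Δx + b·Δy = Δh: det = (-115)·(-75) − (-60)·165 = 18525.
∂h/∂x = [(+3.64)·(-75) − (-0.38)·165] / 18525 = -0.01135
∂h/∂y = [(-115)·(-0.38) − (-60)·(+3.64)] / 18525 = +0.01415
|∇h| = √(-0.01135² + 0.01415²) = 0.01814

0.0181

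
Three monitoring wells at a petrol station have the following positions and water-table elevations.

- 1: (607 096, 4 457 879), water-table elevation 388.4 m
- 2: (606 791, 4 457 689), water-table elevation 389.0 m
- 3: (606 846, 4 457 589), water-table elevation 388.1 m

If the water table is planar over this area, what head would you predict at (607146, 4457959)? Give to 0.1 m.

388.6 m

Taking 1 as reference: 2−1 = (-305, -190, +0.6); 3−1 = (-250, -290, -0.3).
Solve a·Δx + b·Δy = Δh: det = (-305)·(-290) − (-250)·(-190) = 40950.
∂h/∂x = [(+0.6)·(-290) − (-0.3)·(-190)] / 40950 = -0.005641
∂h/∂y = [(-305)·(-0.3) − (-250)·(+0.6)] / 40950 = +0.005897
h(607146, 4457959) = 388.4 + (-0.005641)·(50) + (+0.005897)·(80) = 388.4 -0.282 +0.472 = 388.590 m.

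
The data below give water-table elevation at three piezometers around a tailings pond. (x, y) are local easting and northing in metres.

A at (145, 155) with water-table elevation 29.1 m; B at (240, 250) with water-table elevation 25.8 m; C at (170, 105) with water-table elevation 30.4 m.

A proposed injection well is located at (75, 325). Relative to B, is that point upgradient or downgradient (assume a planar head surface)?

Differences from A: to B (Δx, Δy, Δh) = (95, 95, -3.3); to C = (25, -50, +1.3).
Determinant of the coordinate differences = 95·(-50) − 25·95 = -7125.
∂h/∂x = [(-3.3)·(-50) − (+1.3)·95] / -7125 = -0.005825
∂h/∂y = [95·(+1.3) − 25·(-3.3)] / -7125 = -0.02891
Head at (75, 325) = 29.1 + (-0.005825)·(-70) + (-0.02891)·(170) = 24.59 m.
That is lower than the 25.8 m at B, so the point is downgradient.

downgradient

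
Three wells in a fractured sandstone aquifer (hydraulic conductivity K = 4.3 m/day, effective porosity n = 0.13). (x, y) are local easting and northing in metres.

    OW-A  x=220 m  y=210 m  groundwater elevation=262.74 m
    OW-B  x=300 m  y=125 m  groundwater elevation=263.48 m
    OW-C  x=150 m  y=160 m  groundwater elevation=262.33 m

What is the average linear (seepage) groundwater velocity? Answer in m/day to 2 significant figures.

0.25 m/day

Differences from OW-A: to OW-B (Δx, Δy, Δh) = (80, -85, +0.74); to OW-C = (-70, -50, -0.41).
Determinant of the coordinate differences = 80·(-50) − (-70)·(-85) = -9950.
∂h/∂x = [(+0.74)·(-50) − (-0.41)·(-85)] / -9950 = +0.007221
∂h/∂y = [80·(-0.41) − (-70)·(+0.74)] / -9950 = -0.001910
|∇h| = √(0.007221² + -0.001910²) = 0.007469
Seepage velocity v = K·i/n = 4.3 × 0.007469 / 0.13 = 0.2471 m/day.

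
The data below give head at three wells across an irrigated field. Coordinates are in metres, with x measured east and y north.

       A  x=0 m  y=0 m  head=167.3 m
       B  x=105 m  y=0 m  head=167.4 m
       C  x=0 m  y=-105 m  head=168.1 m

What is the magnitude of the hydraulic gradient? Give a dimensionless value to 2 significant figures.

0.0077

∂h/∂x = (167.4 − 167.3) / (105 − 0) = +0.0009524
∂h/∂y = (168.1 − 167.3) / (-105 − 0) = -0.007619
|∇h| = √(0.0009524² + -0.007619²) = 0.007678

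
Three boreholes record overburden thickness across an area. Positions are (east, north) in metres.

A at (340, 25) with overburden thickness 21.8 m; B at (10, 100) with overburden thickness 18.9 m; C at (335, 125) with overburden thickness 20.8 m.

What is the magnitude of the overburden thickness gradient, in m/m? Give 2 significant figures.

0.012 m/m

Taking A as reference: B−A = (-330, 75, -2.9); C−A = (-5, 100, -1.0).
Determinant of the coordinate differences = (-330)·100 − (-5)·75 = -32625.
∂d/∂x = [(-2.9)·100 − (-1.0)·75] / -32625 = +0.006590
∂d/∂y = [(-330)·(-1.0) − (-5)·(-2.9)] / -32625 = -0.009670
|∇f| = √(0.006590² + -0.009670²) = 0.0117 m/m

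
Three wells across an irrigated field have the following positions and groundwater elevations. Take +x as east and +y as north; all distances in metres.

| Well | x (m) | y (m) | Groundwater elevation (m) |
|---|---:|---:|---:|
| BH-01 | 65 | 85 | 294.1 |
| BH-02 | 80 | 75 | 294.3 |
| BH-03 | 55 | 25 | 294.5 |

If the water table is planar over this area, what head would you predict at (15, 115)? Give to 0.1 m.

With h = a·x + b·y + c and BH-01 as origin, the differences give:
  15·a + (-10)·b = +0.2
  (-10)·a + (-60)·b = +0.4
Eliminate b (×(-60) and ×(-10), subtract): -1000·a = -8.00 → a = ∂h/∂x = +0.008000
Back-substitute: b = ∂h/∂y = -0.008000.
h(15, 115) = 294.1 + (+0.008000)·(-50) + (-0.008000)·(30) = 294.1 -0.400 -0.240 = 293.460 m.

293.5 m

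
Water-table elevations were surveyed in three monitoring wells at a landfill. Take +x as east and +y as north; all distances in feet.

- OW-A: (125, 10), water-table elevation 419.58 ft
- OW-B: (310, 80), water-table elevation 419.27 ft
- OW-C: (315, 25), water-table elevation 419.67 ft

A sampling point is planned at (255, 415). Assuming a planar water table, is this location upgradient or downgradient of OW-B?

downgradient

Differences from OW-A: to OW-B (Δx, Δy, Δh) = (185, 70, -0.31); to OW-C = (190, 15, +0.09).
Determinant of the coordinate differences = 185·15 − 190·70 = -10525.
∂h/∂x = [(-0.31)·15 − (+0.09)·70] / -10525 = +0.001040
∂h/∂y = [185·(+0.09) − 190·(-0.31)] / -10525 = -0.007178
Head at (255, 415) = 419.58 + (+0.001040)·(130) + (-0.007178)·(405) = 416.81 ft.
That is lower than the 419.27 ft at OW-B, so the point is downgradient.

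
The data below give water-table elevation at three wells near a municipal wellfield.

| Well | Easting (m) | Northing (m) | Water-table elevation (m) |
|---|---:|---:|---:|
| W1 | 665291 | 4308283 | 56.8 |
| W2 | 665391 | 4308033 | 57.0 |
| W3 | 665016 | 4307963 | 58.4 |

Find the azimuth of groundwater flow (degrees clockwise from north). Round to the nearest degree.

057°

Taking W1 as reference: W2−W1 = (100, -250, +0.2); W3−W1 = (-275, -320, +1.6).
Determinant of the coordinate differences = 100·(-320) − (-275)·(-250) = -100750.
∂h/∂x = [(+0.2)·(-320) − (+1.6)·(-250)] / -100750 = -0.003335
∂h/∂y = [100·(+1.6) − (-275)·(+0.2)] / -100750 = -0.002134
Flow direction (−∇h) has components (+0.003335 E, +0.002134 N).
Azimuth = atan2(E, N) = atan2(+0.003335, +0.002134) = 57.4° ≈ 057°.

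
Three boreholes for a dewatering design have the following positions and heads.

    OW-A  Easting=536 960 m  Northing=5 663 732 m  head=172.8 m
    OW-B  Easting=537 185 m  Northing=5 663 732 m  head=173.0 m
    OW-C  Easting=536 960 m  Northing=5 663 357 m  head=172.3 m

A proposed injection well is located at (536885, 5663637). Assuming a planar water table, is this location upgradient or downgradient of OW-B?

∂h/∂x = (173.0 − 172.8) / (537185 − 536960) = +0.0008889
∂h/∂y = (172.3 − 172.8) / (5663357 − 5663732) = +0.001333
Head at (536885, 5663637) = 172.8 + (+0.0008889)·(-75) + (+0.001333)·(-95) = 172.61 m.
That is lower than the 173.0 m at OW-B, so the point is downgradient.

downgradient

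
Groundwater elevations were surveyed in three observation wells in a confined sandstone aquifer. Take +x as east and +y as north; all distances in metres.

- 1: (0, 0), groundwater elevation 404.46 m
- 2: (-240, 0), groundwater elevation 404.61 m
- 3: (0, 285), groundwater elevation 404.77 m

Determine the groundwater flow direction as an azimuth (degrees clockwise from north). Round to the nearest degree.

150°

∂h/∂x = (404.61 − 404.46) / (-240 − 0) = -0.0006250
∂h/∂y = (404.77 − 404.46) / (285 − 0) = +0.001088
Flow direction (−∇h) has components (+0.0006250 E, -0.001088 N).
Azimuth = atan2(E, N) = atan2(+0.0006250, -0.001088) = 150.1° ≈ 150°.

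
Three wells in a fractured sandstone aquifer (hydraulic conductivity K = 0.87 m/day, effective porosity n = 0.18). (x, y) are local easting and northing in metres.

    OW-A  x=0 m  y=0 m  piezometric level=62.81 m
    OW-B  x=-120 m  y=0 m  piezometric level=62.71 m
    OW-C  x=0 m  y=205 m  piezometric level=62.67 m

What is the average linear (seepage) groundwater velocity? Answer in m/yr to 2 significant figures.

1.9 m/yr

∂h/∂x = (62.71 − 62.81) / (-120 − 0) = +0.0008333
∂h/∂y = (62.67 − 62.81) / (205 − 0) = -0.0006829
|∇h| = √(0.0008333² + -0.0006829²) = 0.001077
Seepage velocity v = K·i/n = 0.87 × 0.001077 / 0.18 = 0.005206 m/day = 1.901 m/yr.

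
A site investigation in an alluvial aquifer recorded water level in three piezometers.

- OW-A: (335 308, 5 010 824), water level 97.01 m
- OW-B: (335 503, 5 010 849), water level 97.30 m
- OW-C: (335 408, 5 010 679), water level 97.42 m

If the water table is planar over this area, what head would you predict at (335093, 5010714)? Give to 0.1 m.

96.8 m

With h = a·x + b·y + c and OW-A as origin, the differences give:
  195·a + 25·b = +0.29
  100·a + (-145)·b = +0.41
Eliminate b (×(-145) and ×25, subtract): -30775·a = -52.300 → a = ∂h/∂x = +0.001699
Back-substitute: b = ∂h/∂y = -0.001656.
h(335093, 5010714) = 97.01 + (+0.001699)·(-215) + (-0.001656)·(-110) = 97.01 -0.365 +0.182 = 96.827 m.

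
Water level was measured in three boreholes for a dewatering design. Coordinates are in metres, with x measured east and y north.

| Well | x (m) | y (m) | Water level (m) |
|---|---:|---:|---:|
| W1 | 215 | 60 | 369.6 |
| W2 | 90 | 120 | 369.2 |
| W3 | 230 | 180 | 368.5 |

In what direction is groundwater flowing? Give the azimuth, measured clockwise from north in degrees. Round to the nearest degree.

007°

With h = a·x + b·y + c and W1 as origin, the differences give:
  (-125)·a + 60·b = -0.4
  15·a + 120·b = -1.1
Eliminate b (×120 and ×60, subtract): -15900·a = 18.00 → a = ∂h/∂x = -0.001132
Back-substitute: b = ∂h/∂y = -0.009025.
Flow direction (−∇h) has components (+0.001132 E, +0.009025 N).
Azimuth = atan2(E, N) = atan2(+0.001132, +0.009025) = 7.1° ≈ 007°.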